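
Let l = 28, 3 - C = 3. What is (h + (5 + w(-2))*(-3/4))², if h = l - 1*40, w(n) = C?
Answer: 3969/16 ≈ 248.06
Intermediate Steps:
C = 0 (C = 3 - 1*3 = 3 - 3 = 0)
w(n) = 0
h = -12 (h = 28 - 1*40 = 28 - 40 = -12)
(h + (5 + w(-2))*(-3/4))² = (-12 + (5 + 0)*(-3/4))² = (-12 + 5*(-3*¼))² = (-12 + 5*(-¾))² = (-12 - 15/4)² = (-63/4)² = 3969/16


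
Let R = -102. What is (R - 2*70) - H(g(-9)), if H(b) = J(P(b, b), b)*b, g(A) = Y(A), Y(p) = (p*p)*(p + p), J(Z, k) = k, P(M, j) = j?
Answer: -2126006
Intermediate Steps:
Y(p) = 2*p³ (Y(p) = p²*(2*p) = 2*p³)
g(A) = 2*A³
H(b) = b² (H(b) = b*b = b²)
(R - 2*70) - H(g(-9)) = (-102 - 2*70) - (2*(-9)³)² = (-102 - 140) - (2*(-729))² = -242 - 1*(-1458)² = -242 - 1*2125764 = -242 - 2125764 = -2126006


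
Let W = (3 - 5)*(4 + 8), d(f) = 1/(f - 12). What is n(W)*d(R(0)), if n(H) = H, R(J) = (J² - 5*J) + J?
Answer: 2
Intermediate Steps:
R(J) = J² - 4*J
d(f) = 1/(-12 + f)
W = -24 (W = -2*12 = -24)
n(W)*d(R(0)) = -24/(-12 + 0*(-4 + 0)) = -24/(-12 + 0*(-4)) = -24/(-12 + 0) = -24/(-12) = -24*(-1/12) = 2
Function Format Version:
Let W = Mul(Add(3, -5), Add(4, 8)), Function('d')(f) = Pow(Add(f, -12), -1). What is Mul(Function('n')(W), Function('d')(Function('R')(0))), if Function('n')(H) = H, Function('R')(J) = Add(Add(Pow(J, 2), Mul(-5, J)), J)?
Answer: 2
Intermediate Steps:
Function('R')(J) = Add(Pow(J, 2), Mul(-4, J))
Function('d')(f) = Pow(Add(-12, f), -1)
W = -24 (W = Mul(-2, 12) = -24)
Mul(Function('n')(W), Function('d')(Function('R')(0))) = Mul(-24, Pow(Add(-12, Mul(0, Add(-4, 0))), -1)) = Mul(-24, Pow(Add(-12, Mul(0, -4)), -1)) = Mul(-24, Pow(Add(-12, 0), -1)) = Mul(-24, Pow(-12, -1)) = Mul(-24, Rational(-1, 12)) = 2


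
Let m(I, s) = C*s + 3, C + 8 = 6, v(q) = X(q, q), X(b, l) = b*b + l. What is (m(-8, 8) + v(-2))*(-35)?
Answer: 385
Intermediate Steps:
X(b, l) = l + b² (X(b, l) = b² + l = l + b²)
v(q) = q + q²
C = -2 (C = -8 + 6 = -2)
m(I, s) = 3 - 2*s (m(I, s) = -2*s + 3 = 3 - 2*s)
(m(-8, 8) + v(-2))*(-35) = ((3 - 2*8) - 2*(1 - 2))*(-35) = ((3 - 16) - 2*(-1))*(-35) = (-13 + 2)*(-35) = -11*(-35) = 385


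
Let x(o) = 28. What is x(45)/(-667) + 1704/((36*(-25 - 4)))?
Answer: -3350/2001 ≈ -1.6742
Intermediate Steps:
x(45)/(-667) + 1704/((36*(-25 - 4))) = 28/(-667) + 1704/((36*(-25 - 4))) = 28*(-1/667) + 1704/((36*(-29))) = -28/667 + 1704/(-1044) = -28/667 + 1704*(-1/1044) = -28/667 - 142/87 = -3350/2001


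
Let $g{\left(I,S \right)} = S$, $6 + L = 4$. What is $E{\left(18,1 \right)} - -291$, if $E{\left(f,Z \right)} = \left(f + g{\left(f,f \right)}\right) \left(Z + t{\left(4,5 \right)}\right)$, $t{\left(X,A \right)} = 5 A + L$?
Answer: $1155$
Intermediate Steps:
$L = -2$ ($L = -6 + 4 = -2$)
$t{\left(X,A \right)} = -2 + 5 A$ ($t{\left(X,A \right)} = 5 A - 2 = -2 + 5 A$)
$E{\left(f,Z \right)} = 2 f \left(23 + Z\right)$ ($E{\left(f,Z \right)} = \left(f + f\right) \left(Z + \left(-2 + 5 \cdot 5\right)\right) = 2 f \left(Z + \left(-2 + 25\right)\right) = 2 f \left(Z + 23\right) = 2 f \left(23 + Z\right)$)
$E{\left(18,1 \right)} - -291 = 2 \cdot 18 \left(23 + 1\right) - -291 = 2 \cdot 18 \cdot 24 + 291 = 864 + 291 = 1155$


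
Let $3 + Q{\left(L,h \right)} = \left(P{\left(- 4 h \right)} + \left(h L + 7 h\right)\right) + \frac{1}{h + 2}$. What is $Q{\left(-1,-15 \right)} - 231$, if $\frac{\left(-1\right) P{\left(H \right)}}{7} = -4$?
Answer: $- \frac{3849}{13} \approx -296.08$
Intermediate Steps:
$P{\left(H \right)} = 28$ ($P{\left(H \right)} = \left(-7\right) \left(-4\right) = 28$)
$Q{\left(L,h \right)} = 25 + \frac{1}{2 + h} + 7 h + L h$ ($Q{\left(L,h \right)} = -3 + \left(\left(28 + \left(h L + 7 h\right)\right) + \frac{1}{h + 2}\right) = -3 + \left(\left(28 + \left(L h + 7 h\right)\right) + \frac{1}{2 + h}\right) = -3 + \left(\left(28 + \left(7 h + L h\right)\right) + \frac{1}{2 + h}\right) = -3 + \left(\left(28 + 7 h + L h\right) + \frac{1}{2 + h}\right) = -3 + \left(28 + \frac{1}{2 + h} + 7 h + L h\right) = 25 + \frac{1}{2 + h} + 7 h + L h$)
$Q{\left(-1,-15 \right)} - 231 = \frac{51 + 7 \left(-15\right)^{2} + 39 \left(-15\right) - \left(-15\right)^{2} + 2 \left(-1\right) \left(-15\right)}{2 - 15} - 231 = \frac{51 + 7 \cdot 225 - 585 - 225 + 30}{-13} - 231 = - \frac{51 + 1575 - 585 - 225 + 30}{13} - 231 = \left(- \frac{1}{13}\right) 846 - 231 = - \frac{846}{13} - 231 = - \frac{3849}{13}$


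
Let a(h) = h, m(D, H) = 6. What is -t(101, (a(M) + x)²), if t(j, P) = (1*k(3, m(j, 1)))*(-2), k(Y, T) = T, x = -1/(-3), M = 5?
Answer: 12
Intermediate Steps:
x = ⅓ (x = -1*(-⅓) = ⅓ ≈ 0.33333)
t(j, P) = -12 (t(j, P) = (1*6)*(-2) = 6*(-2) = -12)
-t(101, (a(M) + x)²) = -1*(-12) = 12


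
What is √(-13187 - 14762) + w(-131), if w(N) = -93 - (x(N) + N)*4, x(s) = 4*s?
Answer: 2527 + I*√27949 ≈ 2527.0 + 167.18*I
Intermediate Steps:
w(N) = -93 - 20*N (w(N) = -93 - (4*N + N)*4 = -93 - 5*N*4 = -93 - 20*N)
√(-13187 - 14762) + w(-131) = √(-13187 - 14762) + (-93 - 20*(-131)) = √(-27949) + (-93 + 2620) = I*√27949 + 2527 = 2527 + I*√27949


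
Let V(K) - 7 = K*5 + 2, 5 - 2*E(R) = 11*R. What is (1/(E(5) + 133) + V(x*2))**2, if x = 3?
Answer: 17749369/11664 ≈ 1521.7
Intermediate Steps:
E(R) = 5/2 - 11*R/2
V(K) = 9 + 5*K (V(K) = 7 + (K*5 + 2) = 7 + (5*K + 2) = 7 + (2 + 5*K) = 9 + 5*K)
(1/(E(5) + 133) + V(x*2))**2 = (1/((5/2 - 11/2*5) + 133) + (9 + 5*(3*2)))**2 = (1/((5/2 - 55/2) + 133) + (9 + 5*6))**2 = (1/(-25 + 133) + (9 + 30))**2 = (1/108 + 39)**2 = (4213/108)**2 = 17749369/11664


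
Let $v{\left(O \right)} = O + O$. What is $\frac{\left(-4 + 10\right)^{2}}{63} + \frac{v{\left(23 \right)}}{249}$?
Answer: $\frac{1318}{1743} \approx 0.75617$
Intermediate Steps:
$v{\left(O \right)} = 2 O$
$\frac{\left(-4 + 10\right)^{2}}{63} + \frac{v{\left(23 \right)}}{249} = \frac{\left(-4 + 10\right)^{2}}{63} + \frac{2 \cdot 23}{249} = 6^{2} \cdot \frac{1}{63} + 46 \cdot \frac{1}{249} = 36 \cdot \frac{1}{63} + \frac{46}{249} = \frac{4}{7} + \frac{46}{249} = \frac{1318}{1743}$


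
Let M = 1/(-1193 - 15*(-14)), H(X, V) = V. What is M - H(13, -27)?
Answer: 26540/983 ≈ 26.999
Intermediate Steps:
M = -1/983 (M = 1/(-1193 + 210) = 1/(-983) = -1/983 ≈ -0.0010173)
M - H(13, -27) = -1/983 - 1*(-27) = -1/983 + 27 = 26540/983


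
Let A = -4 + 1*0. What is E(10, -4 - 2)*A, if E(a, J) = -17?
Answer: 68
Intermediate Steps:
A = -4 (A = -4 + 0 = -4)
E(10, -4 - 2)*A = -17*(-4) = 68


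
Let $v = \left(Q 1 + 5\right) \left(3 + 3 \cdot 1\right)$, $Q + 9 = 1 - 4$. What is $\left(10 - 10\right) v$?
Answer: $0$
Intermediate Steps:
$Q = -12$ ($Q = -9 + \left(1 - 4\right) = -9 - 3 = -12$)
$v = -42$ ($v = \left(\left(-12\right) 1 + 5\right) \left(3 + 3 \cdot 1\right) = \left(-12 + 5\right) \left(3 + 3\right) = \left(-7\right) 6 = -42$)
$\left(10 - 10\right) v = \left(10 - 10\right) \left(-42\right) = 0 \left(-42\right) = 0$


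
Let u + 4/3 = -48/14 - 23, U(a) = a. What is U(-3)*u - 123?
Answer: -278/7 ≈ -39.714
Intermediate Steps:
u = -583/21 (u = -4/3 + (-48/14 - 23) = -4/3 + (-48*1/14 - 23) = -4/3 + (-24/7 - 23) = -4/3 - 185/7 = -583/21 ≈ -27.762)
U(-3)*u - 123 = -3*(-583/21) - 123 = 583/7 - 123 = -278/7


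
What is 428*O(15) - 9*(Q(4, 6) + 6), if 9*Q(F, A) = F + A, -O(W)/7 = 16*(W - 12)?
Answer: -143872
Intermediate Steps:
O(W) = 1344 - 112*W (O(W) = -112*(W - 12) = -112*(-12 + W) = -7*(-192 + 16*W) = 1344 - 112*W)
Q(F, A) = A/9 + F/9 (Q(F, A) = (F + A)/9 = (A + F)/9 = A/9 + F/9)
428*O(15) - 9*(Q(4, 6) + 6) = 428*(1344 - 112*15) - 9*(((⅑)*6 + (⅑)*4) + 6) = 428*(1344 - 1680) - 9*((⅔ + 4/9) + 6) = 428*(-336) - 9*(10/9 + 6) = -143808 - 9*64/9 = -143808 - 64 = -143872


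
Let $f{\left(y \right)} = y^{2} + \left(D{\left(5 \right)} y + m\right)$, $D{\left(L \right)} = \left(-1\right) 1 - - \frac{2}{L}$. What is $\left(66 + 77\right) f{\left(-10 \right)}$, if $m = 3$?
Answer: $15587$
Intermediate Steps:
$D{\left(L \right)} = -1 + \frac{2}{L}$
$f{\left(y \right)} = 3 + y^{2} - \frac{3 y}{5}$ ($f{\left(y \right)} = y^{2} + \left(\frac{2 - 5}{5} y + 3\right) = y^{2} + \left(\frac{1}{5} \left(-3\right) y + 3\right) = y^{2} - \left(-3 + \frac{3 y}{5}\right) = 3 + y^{2} - \frac{3 y}{5}$)
$\left(66 + 77\right) f{\left(-10 \right)} = \left(66 + 77\right) \left(3 + \left(-10\right)^{2} - -6\right) = 143 \left(3 + 100 + 6\right) = 143 \cdot 109 = 15587$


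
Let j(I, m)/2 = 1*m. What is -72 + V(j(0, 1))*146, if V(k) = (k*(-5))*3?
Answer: -4452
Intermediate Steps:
j(I, m) = 2*m (j(I, m) = 2*(1*m) = 2*m)
V(k) = -15*k (V(k) = -5*k*3 = -15*k)
-72 + V(j(0, 1))*146 = -72 - 30*146 = -72 - 4380 = -4452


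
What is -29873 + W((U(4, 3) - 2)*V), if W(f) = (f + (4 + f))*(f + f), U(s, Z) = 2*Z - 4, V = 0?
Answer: -29873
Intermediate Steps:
U(s, Z) = -4 + 2*Z
W(f) = 2*f*(4 + 2*f) (W(f) = (4 + 2*f)*(2*f) = 2*f*(4 + 2*f))
-29873 + W((U(4, 3) - 2)*V) = -29873 + 4*(((-4 + 2*3) - 2)*0)*(2 + ((-4 + 2*3) - 2)*0) = -29873 + 4*(((-4 + 6) - 2)*0)*(2 + ((-4 + 6) - 2)*0) = -29873 + 4*((2 - 2)*0)*(2 + (2 - 2)*0) = -29873 + 4*(0*0)*(2 + 0*0) = -29873 + 4*0*(2 + 0) = -29873 + 4*0*2 = -29873 + 0 = -29873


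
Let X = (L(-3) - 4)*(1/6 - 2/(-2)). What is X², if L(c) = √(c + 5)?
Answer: 49/2 - 98*√2/9 ≈ 9.1008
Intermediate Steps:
L(c) = √(5 + c)
X = -14/3 + 7*√2/6 (X = (√(5 - 3) - 4)*(1/6 - 2/(-2)) = (√2 - 4)*(1*(⅙) - 2*(-½)) = (-4 + √2)*(⅙ + 1) = (-4 + √2)*(7/6) = -14/3 + 7*√2/6 ≈ -3.0168)
X² = (-14/3 + 7*√2/6)²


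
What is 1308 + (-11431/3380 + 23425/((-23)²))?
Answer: 2411859661/1788020 ≈ 1348.9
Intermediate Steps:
1308 + (-11431/3380 + 23425/((-23)²)) = 1308 + (-11431*1/3380 + 23425/529) = 1308 + (-11431/3380 + 23425*(1/529)) = 1308 + (-11431/3380 + 23425/529) = 1308 + 73129501/1788020 = 2411859661/1788020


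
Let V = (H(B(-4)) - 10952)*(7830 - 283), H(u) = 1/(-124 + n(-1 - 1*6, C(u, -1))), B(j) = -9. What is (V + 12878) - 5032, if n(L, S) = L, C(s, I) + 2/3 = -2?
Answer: -10826751185/131 ≈ -8.2647e+7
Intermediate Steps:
C(s, I) = -8/3 (C(s, I) = -⅔ - 2 = -8/3)
H(u) = -1/131 (H(u) = 1/(-124 + (-1 - 1*6)) = 1/(-124 + (-1 - 6)) = 1/(-124 - 7) = 1/(-131) = -1/131)
V = -10827779011/131 (V = (-1/131 - 10952)*(7830 - 283) = -1434713/131*7547 = -10827779011/131 ≈ -8.2655e+7)
(V + 12878) - 5032 = (-10827779011/131 + 12878) - 5032 = -10826091993/131 - 5032 = -10826751185/131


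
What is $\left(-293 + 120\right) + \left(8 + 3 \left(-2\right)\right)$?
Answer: $-171$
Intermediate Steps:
$\left(-293 + 120\right) + \left(8 + 3 \left(-2\right)\right) = -173 + \left(8 - 6\right) = -173 + 2 = -171$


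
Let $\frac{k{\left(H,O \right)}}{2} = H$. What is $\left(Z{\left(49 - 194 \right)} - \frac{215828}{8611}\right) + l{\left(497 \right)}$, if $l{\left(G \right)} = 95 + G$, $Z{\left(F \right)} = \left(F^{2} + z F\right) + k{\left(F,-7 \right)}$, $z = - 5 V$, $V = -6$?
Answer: $\frac{1847761}{109} \approx 16952.0$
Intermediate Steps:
$k{\left(H,O \right)} = 2 H$
$z = 30$ ($z = \left(-5\right) \left(-6\right) = 30$)
$Z{\left(F \right)} = F^{2} + 32 F$ ($Z{\left(F \right)} = \left(F^{2} + 30 F\right) + 2 F = F^{2} + 32 F$)
$\left(Z{\left(49 - 194 \right)} - \frac{215828}{8611}\right) + l{\left(497 \right)} = \left(\left(49 - 194\right) \left(32 + \left(49 - 194\right)\right) - \frac{215828}{8611}\right) + \left(95 + 497\right) = \left(- 145 \left(32 - 145\right) - \frac{2732}{109}\right) + 592 = \left(\left(-145\right) \left(-113\right) - \frac{2732}{109}\right) + 592 = \left(16385 - \frac{2732}{109}\right) + 592 = \frac{1783233}{109} + 592 = \frac{1847761}{109}$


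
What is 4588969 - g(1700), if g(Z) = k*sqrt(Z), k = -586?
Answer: 4588969 + 5860*sqrt(17) ≈ 4.6131e+6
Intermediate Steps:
g(Z) = -586*sqrt(Z)
4588969 - g(1700) = 4588969 - (-586)*sqrt(1700) = 4588969 - (-586)*10*sqrt(17) = 4588969 - (-5860)*sqrt(17) = 4588969 + 5860*sqrt(17)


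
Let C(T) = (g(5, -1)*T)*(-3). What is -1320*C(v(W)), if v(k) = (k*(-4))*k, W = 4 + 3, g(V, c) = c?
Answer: 776160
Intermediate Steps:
W = 7
v(k) = -4*k² (v(k) = (-4*k)*k = -4*k²)
C(T) = 3*T (C(T) = -T*(-3) = 3*T)
-1320*C(v(W)) = -3960*(-4*7²) = -3960*(-4*49) = -3960*(-196) = -1320*(-588) = 776160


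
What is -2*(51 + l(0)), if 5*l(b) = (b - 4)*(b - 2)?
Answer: -526/5 ≈ -105.20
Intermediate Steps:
l(b) = (-4 + b)*(-2 + b)/5 (l(b) = ((b - 4)*(b - 2))/5 = ((-4 + b)*(-2 + b))/5 = (-4 + b)*(-2 + b)/5)
-2*(51 + l(0)) = -2*(51 + (8/5 - 6/5*0 + (1/5)*0**2)) = -2*(51 + (8/5 + 0 + (1/5)*0)) = -2*(51 + (8/5 + 0 + 0)) = -2*(51 + 8/5) = -2*263/5 = -526/5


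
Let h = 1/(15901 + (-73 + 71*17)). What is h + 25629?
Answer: 436590016/17035 ≈ 25629.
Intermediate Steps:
h = 1/17035 (h = 1/(15901 + (-73 + 1207)) = 1/(15901 + 1134) = 1/17035 ≈ 5.8703e-5)
h + 25629 = 1/17035 + 25629 = 436590016/17035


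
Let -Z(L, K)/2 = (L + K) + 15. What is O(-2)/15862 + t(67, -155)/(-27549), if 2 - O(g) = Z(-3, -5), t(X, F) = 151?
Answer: -977189/218491119 ≈ -0.0044724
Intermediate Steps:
Z(L, K) = -30 - 2*K - 2*L (Z(L, K) = -2*((L + K) + 15) = -2*((K + L) + 15) = -2*(15 + K + L) = -30 - 2*K - 2*L)
O(g) = 16 (O(g) = 2 - (-30 - 2*(-5) - 2*(-3)) = 2 - (-30 + 10 + 6) = 2 - 1*(-14) = 2 + 14 = 16)
O(-2)/15862 + t(67, -155)/(-27549) = 16/15862 + 151/(-27549) = 16*(1/15862) + 151*(-1/27549) = 8/7931 - 151/27549 = -977189/218491119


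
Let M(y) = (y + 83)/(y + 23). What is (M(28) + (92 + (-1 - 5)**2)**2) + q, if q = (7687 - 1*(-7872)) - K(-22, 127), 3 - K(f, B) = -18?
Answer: 542711/17 ≈ 31924.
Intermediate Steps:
K(f, B) = 21 (K(f, B) = 3 - 1*(-18) = 3 + 18 = 21)
M(y) = (83 + y)/(23 + y)
q = 15538 (q = (7687 - 1*(-7872)) - 1*21 = (7687 + 7872) - 21 = 15559 - 21 = 15538)
(M(28) + (92 + (-1 - 5)**2)**2) + q = ((83 + 28)/(23 + 28) + (92 + (-1 - 5)**2)**2) + 15538 = (111/51 + (92 + (-6)**2)**2) + 15538 = ((1/51)*111 + (92 + 36)**2) + 15538 = (37/17 + 128**2) + 15538 = (37/17 + 16384) + 15538 = 278565/17 + 15538 = 542711/17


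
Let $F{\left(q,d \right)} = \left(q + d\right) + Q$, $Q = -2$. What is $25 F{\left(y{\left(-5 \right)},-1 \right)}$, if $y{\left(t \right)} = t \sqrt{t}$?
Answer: $-75 - 125 i \sqrt{5} \approx -75.0 - 279.51 i$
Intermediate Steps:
$y{\left(t \right)} = t^{\frac{3}{2}}$
$F{\left(q,d \right)} = -2 + d + q$ ($F{\left(q,d \right)} = \left(q + d\right) - 2 = \left(d + q\right) - 2 = -2 + d + q$)
$25 F{\left(y{\left(-5 \right)},-1 \right)} = 25 \left(-2 - 1 + \left(-5\right)^{\frac{3}{2}}\right) = 25 \left(-2 - 1 - 5 i \sqrt{5}\right) = 25 \left(-3 - 5 i \sqrt{5}\right) = -75 - 125 i \sqrt{5}$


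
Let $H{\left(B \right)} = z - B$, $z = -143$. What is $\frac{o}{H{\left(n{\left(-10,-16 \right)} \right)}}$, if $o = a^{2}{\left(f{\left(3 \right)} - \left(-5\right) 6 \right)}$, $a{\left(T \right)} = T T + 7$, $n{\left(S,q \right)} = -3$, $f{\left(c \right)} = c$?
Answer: $- \frac{300304}{35} \approx -8580.1$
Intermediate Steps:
$a{\left(T \right)} = 7 + T^{2}$ ($a{\left(T \right)} = T^{2} + 7 = 7 + T^{2}$)
$H{\left(B \right)} = -143 - B$
$o = 1201216$ ($o = \left(7 + \left(3 - \left(-5\right) 6\right)^{2}\right)^{2} = \left(7 + \left(3 - -30\right)^{2}\right)^{2} = \left(7 + \left(3 + 30\right)^{2}\right)^{2} = \left(7 + 33^{2}\right)^{2} = \left(7 + 1089\right)^{2} = 1096^{2} = 1201216$)
$\frac{o}{H{\left(n{\left(-10,-16 \right)} \right)}} = \frac{1201216}{-143 - -3} = \frac{1201216}{-143 + 3} = \frac{1201216}{-140} = 1201216 \left(- \frac{1}{140}\right) = - \frac{300304}{35}$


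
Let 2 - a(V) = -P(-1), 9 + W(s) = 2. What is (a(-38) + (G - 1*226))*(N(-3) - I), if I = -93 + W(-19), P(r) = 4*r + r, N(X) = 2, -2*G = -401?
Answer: -2907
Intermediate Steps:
G = 401/2 (G = -½*(-401) = 401/2 ≈ 200.50)
W(s) = -7 (W(s) = -9 + 2 = -7)
P(r) = 5*r
I = -100 (I = -93 - 7 = -100)
a(V) = -3 (a(V) = 2 - (-1)*5*(-1) = 2 - (-1)*(-5) = 2 - 1*5 = 2 - 5 = -3)
(a(-38) + (G - 1*226))*(N(-3) - I) = (-3 + (401/2 - 1*226))*(2 - 1*(-100)) = (-3 + (401/2 - 226))*(2 + 100) = (-3 - 51/2)*102 = -57/2*102 = -2907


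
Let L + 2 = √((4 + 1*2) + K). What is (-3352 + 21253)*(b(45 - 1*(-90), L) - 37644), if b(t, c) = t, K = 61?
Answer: -671448609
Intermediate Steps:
L = -2 + √67 (L = -2 + √((4 + 1*2) + 61) = -2 + √((4 + 2) + 61) = -2 + √(6 + 61) = -2 + √67 ≈ 6.1854)
(-3352 + 21253)*(b(45 - 1*(-90), L) - 37644) = (-3352 + 21253)*((45 - 1*(-90)) - 37644) = 17901*((45 + 90) - 37644) = 17901*(135 - 37644) = 17901*(-37509) = -671448609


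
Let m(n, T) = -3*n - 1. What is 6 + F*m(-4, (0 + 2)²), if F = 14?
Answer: 160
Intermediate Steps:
m(n, T) = -1 - 3*n
6 + F*m(-4, (0 + 2)²) = 6 + 14*(-1 - 3*(-4)) = 6 + 14*(-1 + 12) = 6 + 14*11 = 6 + 154 = 160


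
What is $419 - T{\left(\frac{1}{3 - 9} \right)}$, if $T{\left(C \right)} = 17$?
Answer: $402$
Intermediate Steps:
$419 - T{\left(\frac{1}{3 - 9} \right)} = 419 - 17 = 402$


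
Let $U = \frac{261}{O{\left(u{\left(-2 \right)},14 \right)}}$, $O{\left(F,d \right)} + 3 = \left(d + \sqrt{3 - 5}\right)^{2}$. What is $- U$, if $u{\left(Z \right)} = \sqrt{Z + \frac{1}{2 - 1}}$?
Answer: $- \frac{16617}{12683} + \frac{2436 i \sqrt{2}}{12683} \approx -1.3102 + 0.27163 i$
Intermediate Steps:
$u{\left(Z \right)} = \sqrt{1 + Z}$ ($u{\left(Z \right)} = \sqrt{Z + 1^{-1}} = \sqrt{Z + 1} = \sqrt{1 + Z}$)
$O{\left(F,d \right)} = -3 + \left(d + i \sqrt{2}\right)^{2}$ ($O{\left(F,d \right)} = -3 + \left(d + \sqrt{3 - 5}\right)^{2} = -3 + \left(d + \sqrt{-2}\right)^{2} = -3 + \left(d + i \sqrt{2}\right)^{2}$)
$U = \frac{261}{-3 + \left(14 + i \sqrt{2}\right)^{2}} \approx 1.3102 - 0.27163 i$
$- U = - (\frac{16617}{12683} - \frac{2436 i \sqrt{2}}{12683}) = - \frac{16617}{12683} + \frac{2436 i \sqrt{2}}{12683}$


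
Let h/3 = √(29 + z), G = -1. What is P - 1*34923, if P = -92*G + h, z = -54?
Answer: -34831 + 15*I ≈ -34831.0 + 15.0*I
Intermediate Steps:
h = 15*I (h = 3*√(29 - 54) = 3*√(-25) = 3*(5*I) = 15*I ≈ 15.0*I)
P = 92 + 15*I (P = -92*(-1) + 15*I = 92 + 15*I ≈ 92.0 + 15.0*I)
P - 1*34923 = (92 + 15*I) - 1*34923 = (92 + 15*I) - 34923 = -34831 + 15*I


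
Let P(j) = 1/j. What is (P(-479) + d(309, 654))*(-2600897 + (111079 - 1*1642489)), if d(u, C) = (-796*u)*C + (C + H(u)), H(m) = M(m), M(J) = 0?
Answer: 318401879113451813/479 ≈ 6.6472e+14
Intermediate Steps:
H(m) = 0
d(u, C) = C - 796*C*u (d(u, C) = (-796*u)*C + (C + 0) = -796*C*u + C = C - 796*C*u)
(P(-479) + d(309, 654))*(-2600897 + (111079 - 1*1642489)) = (1/(-479) + 654*(1 - 796*309))*(-2600897 + (111079 - 1*1642489)) = (-1/479 + 654*(1 - 245964))*(-2600897 + (111079 - 1642489)) = (-1/479 + 654*(-245963))*(-2600897 - 1531410) = (-1/479 - 160859802)*(-4132307) = -77051845159/479*(-4132307) = 318401879113451813/479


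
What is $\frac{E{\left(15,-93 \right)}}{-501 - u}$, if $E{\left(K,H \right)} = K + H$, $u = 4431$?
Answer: $\frac{13}{822} \approx 0.015815$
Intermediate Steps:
$E{\left(K,H \right)} = H + K$
$\frac{E{\left(15,-93 \right)}}{-501 - u} = \frac{-93 + 15}{-501 - 4431} = - \frac{78}{-501 - 4431} = - \frac{78}{-4932} = \left(-78\right) \left(- \frac{1}{4932}\right) = \frac{13}{822}$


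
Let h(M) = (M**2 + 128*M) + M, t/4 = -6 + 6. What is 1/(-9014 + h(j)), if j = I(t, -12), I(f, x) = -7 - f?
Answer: -1/9868 ≈ -0.00010134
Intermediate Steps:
t = 0 (t = 4*(-6 + 6) = 4*0 = 0)
j = -7 (j = -7 - 1*0 = -7 + 0 = -7)
h(M) = M**2 + 129*M
1/(-9014 + h(j)) = 1/(-9014 - 7*(129 - 7)) = 1/(-9014 - 7*122) = 1/(-9014 - 854) = 1/(-9868) = -1/9868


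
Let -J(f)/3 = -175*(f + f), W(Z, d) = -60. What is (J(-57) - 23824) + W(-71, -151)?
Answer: -83734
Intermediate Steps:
J(f) = 1050*f (J(f) = -(-525)*(f + f) = -(-525)*2*f = -(-1050)*f = 1050*f)
(J(-57) - 23824) + W(-71, -151) = (1050*(-57) - 23824) - 60 = (-59850 - 23824) - 60 = -83674 - 60 = -83734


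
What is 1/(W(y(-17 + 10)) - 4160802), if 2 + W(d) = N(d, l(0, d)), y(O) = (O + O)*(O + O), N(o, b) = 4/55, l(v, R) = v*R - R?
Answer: -55/228844216 ≈ -2.4034e-7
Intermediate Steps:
l(v, R) = -R + R*v (l(v, R) = R*v - R = -R + R*v)
N(o, b) = 4/55 (N(o, b) = 4*(1/55) = 4/55)
y(O) = 4*O² (y(O) = (2*O)*(2*O) = 4*O²)
W(d) = -106/55 (W(d) = -2 + 4/55 = -106/55)
1/(W(y(-17 + 10)) - 4160802) = 1/(-106/55 - 4160802) = 1/(-228844216/55) = -55/228844216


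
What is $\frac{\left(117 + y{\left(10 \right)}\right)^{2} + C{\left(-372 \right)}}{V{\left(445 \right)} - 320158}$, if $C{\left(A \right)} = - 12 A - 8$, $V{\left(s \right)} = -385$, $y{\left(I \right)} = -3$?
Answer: $- \frac{17452}{320543} \approx -0.054445$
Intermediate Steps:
$C{\left(A \right)} = -8 - 12 A$
$\frac{\left(117 + y{\left(10 \right)}\right)^{2} + C{\left(-372 \right)}}{V{\left(445 \right)} - 320158} = \frac{\left(117 - 3\right)^{2} - -4456}{-385 - 320158} = \frac{114^{2} + \left(-8 + 4464\right)}{-320543} = \left(12996 + 4456\right) \left(- \frac{1}{320543}\right) = 17452 \left(- \frac{1}{320543}\right) = - \frac{17452}{320543}$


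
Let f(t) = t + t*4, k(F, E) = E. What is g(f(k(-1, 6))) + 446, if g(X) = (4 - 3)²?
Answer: 447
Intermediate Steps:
f(t) = 5*t (f(t) = t + 4*t = 5*t)
g(X) = 1 (g(X) = 1² = 1)
g(f(k(-1, 6))) + 446 = 1 + 446 = 447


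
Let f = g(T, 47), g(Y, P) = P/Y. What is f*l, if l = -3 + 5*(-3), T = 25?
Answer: -846/25 ≈ -33.840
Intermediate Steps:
l = -18 (l = -3 - 15 = -18)
f = 47/25 ≈ 1.8800
f*l = (47/25)*(-18) = -846/25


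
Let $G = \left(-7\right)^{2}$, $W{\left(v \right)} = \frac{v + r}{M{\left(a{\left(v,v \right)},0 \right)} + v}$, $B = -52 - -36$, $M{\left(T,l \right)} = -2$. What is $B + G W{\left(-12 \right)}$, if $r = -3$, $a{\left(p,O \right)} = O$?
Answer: $\frac{73}{2} \approx 36.5$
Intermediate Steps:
$B = -16$ ($B = -52 + 36 = -16$)
$W{\left(v \right)} = \frac{-3 + v}{-2 + v}$ ($W{\left(v \right)} = \frac{v - 3}{-2 + v} = \frac{-3 + v}{-2 + v}$)
$G = 49$
$B + G W{\left(-12 \right)} = -16 + 49 \frac{-3 - 12}{-2 - 12} = -16 + 49 \frac{1}{-14} \left(-15\right) = -16 + 49 \left(\left(- \frac{1}{14}\right) \left(-15\right)\right) = -16 + 49 \cdot \frac{15}{14} = -16 + \frac{105}{2} = \frac{73}{2}$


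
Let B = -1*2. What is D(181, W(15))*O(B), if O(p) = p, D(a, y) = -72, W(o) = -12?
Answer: 144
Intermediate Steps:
B = -2
D(181, W(15))*O(B) = -72*(-2) = 144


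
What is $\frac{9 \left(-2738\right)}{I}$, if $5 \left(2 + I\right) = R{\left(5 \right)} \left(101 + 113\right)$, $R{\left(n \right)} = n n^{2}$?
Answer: $- \frac{12321}{2674} \approx -4.6077$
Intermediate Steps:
$R{\left(n \right)} = n^{3}$
$I = 5348$ ($I = -2 + \frac{5^{3} \left(101 + 113\right)}{5} = -2 + \frac{125 \cdot 214}{5} = -2 + \frac{1}{5} \cdot 26750 = -2 + 5350 = 5348$)
$\frac{9 \left(-2738\right)}{I} = \frac{9 \left(-2738\right)}{5348} = \left(-24642\right) \frac{1}{5348} = - \frac{12321}{2674}$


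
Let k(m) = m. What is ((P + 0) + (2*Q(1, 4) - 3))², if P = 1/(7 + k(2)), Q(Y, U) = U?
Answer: 2116/81 ≈ 26.123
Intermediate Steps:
P = ⅑ (P = 1/(7 + 2) = 1/9 = ⅑ ≈ 0.11111)
((P + 0) + (2*Q(1, 4) - 3))² = ((⅑ + 0) + (2*4 - 3))² = (⅑ + (8 - 3))² = (⅑ + 5)² = (46/9)² = 2116/81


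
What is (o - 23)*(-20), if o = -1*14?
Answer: 740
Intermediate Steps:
o = -14
(o - 23)*(-20) = (-14 - 23)*(-20) = -37*(-20) = 740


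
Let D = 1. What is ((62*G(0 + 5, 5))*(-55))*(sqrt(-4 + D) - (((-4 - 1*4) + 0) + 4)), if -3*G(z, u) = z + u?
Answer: 136400/3 + 34100*I*sqrt(3)/3 ≈ 45467.0 + 19688.0*I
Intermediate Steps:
G(z, u) = -u/3 - z/3 (G(z, u) = -(z + u)/3 = -(u + z)/3 = -u/3 - z/3)
((62*G(0 + 5, 5))*(-55))*(sqrt(-4 + D) - (((-4 - 1*4) + 0) + 4)) = ((62*(-1/3*5 - (0 + 5)/3))*(-55))*(sqrt(-4 + 1) - (((-4 - 1*4) + 0) + 4)) = ((62*(-5/3 - 1/3*5))*(-55))*(sqrt(-3) - (((-4 - 4) + 0) + 4)) = ((62*(-5/3 - 5/3))*(-55))*(I*sqrt(3) - ((-8 + 0) + 4)) = ((62*(-10/3))*(-55))*(I*sqrt(3) - (-8 + 4)) = (-620/3*(-55))*(I*sqrt(3) - 1*(-4)) = 34100*(I*sqrt(3) + 4)/3 = 34100*(4 + I*sqrt(3))/3 = 136400/3 + 34100*I*sqrt(3)/3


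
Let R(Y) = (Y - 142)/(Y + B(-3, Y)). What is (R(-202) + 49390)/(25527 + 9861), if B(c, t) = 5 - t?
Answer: 41101/29490 ≈ 1.3937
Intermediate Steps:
R(Y) = -142/5 + Y/5 (R(Y) = (Y - 142)/(Y + (5 - Y)) = (-142 + Y)/5 = (-142 + Y)*(⅕) = -142/5 + Y/5)
(R(-202) + 49390)/(25527 + 9861) = ((-142/5 + (⅕)*(-202)) + 49390)/(25527 + 9861) = ((-142/5 - 202/5) + 49390)/35388 = (-344/5 + 49390)*(1/35388) = (246606/5)*(1/35388) = 41101/29490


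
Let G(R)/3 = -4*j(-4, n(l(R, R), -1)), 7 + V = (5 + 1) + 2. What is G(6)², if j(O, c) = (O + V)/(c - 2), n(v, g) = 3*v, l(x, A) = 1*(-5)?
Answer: 1296/289 ≈ 4.4844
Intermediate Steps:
l(x, A) = -5
V = 1 (V = -7 + ((5 + 1) + 2) = -7 + (6 + 2) = -7 + 8 = 1)
j(O, c) = (1 + O)/(-2 + c) (j(O, c) = (O + 1)/(c - 2) = (1 + O)/(-2 + c))
G(R) = -36/17 (G(R) = 3*(-4*(1 - 4)/(-2 + 3*(-5))) = 3*(-4*(-3)/(-2 - 15)) = 3*(-4*(-3)/(-17)) = 3*(-(-4)*(-3)/17) = 3*(-4*3/17) = 3*(-12/17) = -36/17)
G(6)² = (-36/17)² = 1296/289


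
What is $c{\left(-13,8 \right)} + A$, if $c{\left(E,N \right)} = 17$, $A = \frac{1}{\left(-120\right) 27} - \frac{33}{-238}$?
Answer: $\frac{6607861}{385560} \approx 17.138$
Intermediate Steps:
$A = \frac{53341}{385560}$ ($A = \left(- \frac{1}{120}\right) \frac{1}{27} - - \frac{33}{238} = - \frac{1}{3240} + \frac{33}{238} = \frac{53341}{385560} \approx 0.13835$)
$c{\left(-13,8 \right)} + A = 17 + \frac{53341}{385560} = \frac{6607861}{385560}$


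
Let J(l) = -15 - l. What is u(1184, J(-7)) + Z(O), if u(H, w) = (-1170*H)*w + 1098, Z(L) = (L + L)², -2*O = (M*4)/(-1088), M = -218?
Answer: 204997431529/18496 ≈ 1.1083e+7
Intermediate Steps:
O = -109/272 (O = -(-218*4)/(2*(-1088)) = -(-436)*(-1)/1088 = -½*109/136 = -109/272 ≈ -0.40074)
Z(L) = 4*L² (Z(L) = (2*L)² = 4*L²)
u(H, w) = 1098 - 1170*H*w (u(H, w) = -1170*H*w + 1098 = 1098 - 1170*H*w)
u(1184, J(-7)) + Z(O) = (1098 - 1170*1184*(-15 - 1*(-7))) + 4*(-109/272)² = (1098 - 1170*1184*(-15 + 7)) + 4*(11881/73984) = (1098 - 1170*1184*(-8)) + 11881/18496 = (1098 + 11082240) + 11881/18496 = 11083338 + 11881/18496 = 204997431529/18496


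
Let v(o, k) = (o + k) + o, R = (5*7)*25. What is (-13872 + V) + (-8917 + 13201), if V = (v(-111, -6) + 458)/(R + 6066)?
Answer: -66550078/6941 ≈ -9588.0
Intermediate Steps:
R = 875 (R = 35*25 = 875)
v(o, k) = k + 2*o (v(o, k) = (k + o) + o = k + 2*o)
V = 230/6941 (V = ((-6 + 2*(-111)) + 458)/(875 + 6066) = ((-6 - 222) + 458)/6941 = (-228 + 458)*(1/6941) = 230*(1/6941) = 230/6941 ≈ 0.033136)
(-13872 + V) + (-8917 + 13201) = (-13872 + 230/6941) + (-8917 + 13201) = -96285322/6941 + 4284 = -66550078/6941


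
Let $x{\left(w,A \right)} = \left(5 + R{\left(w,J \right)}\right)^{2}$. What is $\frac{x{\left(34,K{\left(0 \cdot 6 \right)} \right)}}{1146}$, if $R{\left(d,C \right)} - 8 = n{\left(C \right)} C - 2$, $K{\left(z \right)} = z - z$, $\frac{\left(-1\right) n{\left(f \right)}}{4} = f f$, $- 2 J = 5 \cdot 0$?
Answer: $\frac{121}{1146} \approx 0.10558$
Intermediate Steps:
$J = 0$ ($J = - \frac{5 \cdot 0}{2} = \left(- \frac{1}{2}\right) 0 = 0$)
$n{\left(f \right)} = - 4 f^{2}$ ($n{\left(f \right)} = - 4 f f = - 4 f^{2}$)
$K{\left(z \right)} = 0$
$R{\left(d,C \right)} = 6 - 4 C^{3}$ ($R{\left(d,C \right)} = 8 + \left(- 4 C^{2} C - 2\right) = 8 - \left(2 + 4 C^{3}\right) = 6 - 4 C^{3}$)
$x{\left(w,A \right)} = 121$ ($x{\left(w,A \right)} = \left(5 + \left(6 - 4 \cdot 0^{3}\right)\right)^{2} = \left(5 + \left(6 - 0\right)\right)^{2} = \left(5 + \left(6 + 0\right)\right)^{2} = \left(5 + 6\right)^{2} = 11^{2} = 121$)
$\frac{x{\left(34,K{\left(0 \cdot 6 \right)} \right)}}{1146} = \frac{121}{1146}$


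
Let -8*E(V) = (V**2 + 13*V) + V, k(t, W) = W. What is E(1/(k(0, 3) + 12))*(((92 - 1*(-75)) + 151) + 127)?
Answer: -18779/360 ≈ -52.164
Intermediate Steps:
E(V) = -7*V/4 - V**2/8 (E(V) = -((V**2 + 13*V) + V)/8 = -(V**2 + 14*V)/8 = -7*V/4 - V**2/8)
E(1/(k(0, 3) + 12))*(((92 - 1*(-75)) + 151) + 127) = (-(14 + 1/(3 + 12))/(8*(3 + 12)))*(((92 - 1*(-75)) + 151) + 127) = (-1/8*(14 + 1/15)/15)*(((92 + 75) + 151) + 127) = (-1/8*1/15*(14 + 1/15))*((167 + 151) + 127) = (-1/8*1/15*211/15)*(318 + 127) = -211/1800*445 = -18779/360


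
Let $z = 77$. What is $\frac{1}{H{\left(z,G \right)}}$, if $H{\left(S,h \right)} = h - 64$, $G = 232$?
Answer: $\frac{1}{168} \approx 0.0059524$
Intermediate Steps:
$H{\left(S,h \right)} = -64 + h$
$\frac{1}{H{\left(z,G \right)}} = \frac{1}{-64 + 232} = \frac{1}{168}$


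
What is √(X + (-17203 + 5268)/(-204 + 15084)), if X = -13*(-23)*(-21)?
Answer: I*√3617166/24 ≈ 79.245*I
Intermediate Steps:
X = -6279 (X = 299*(-21) = -6279)
√(X + (-17203 + 5268)/(-204 + 15084)) = √(-6279 + (-17203 + 5268)/(-204 + 15084)) = √(-6279 - 11935/14880) = √(-6279 - 11935*1/14880) = √(-6279 - 77/96) = √(-602861/96) = I*√3617166/24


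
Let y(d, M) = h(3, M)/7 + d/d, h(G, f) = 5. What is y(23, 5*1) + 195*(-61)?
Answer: -83253/7 ≈ -11893.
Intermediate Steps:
y(d, M) = 12/7 (y(d, M) = 5/7 + d/d = 5*(⅐) + 1 = 5/7 + 1 = 12/7)
y(23, 5*1) + 195*(-61) = 12/7 + 195*(-61) = 12/7 - 11895 = -83253/7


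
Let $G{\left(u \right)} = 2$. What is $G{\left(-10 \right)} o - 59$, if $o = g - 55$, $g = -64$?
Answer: $-297$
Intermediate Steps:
$o = -119$ ($o = -64 - 55 = -119$)
$G{\left(-10 \right)} o - 59 = 2 \left(-119\right) - 59 = -238 - 59 = -297$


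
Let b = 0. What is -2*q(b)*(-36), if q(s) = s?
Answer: 0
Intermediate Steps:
-2*q(b)*(-36) = -2*0*(-36) = 0*(-36) = 0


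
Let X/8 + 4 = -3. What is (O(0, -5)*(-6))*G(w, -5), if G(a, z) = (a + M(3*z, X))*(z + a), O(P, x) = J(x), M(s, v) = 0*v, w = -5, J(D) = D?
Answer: 1500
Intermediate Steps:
X = -56 (X = -32 + 8*(-3) = -32 - 24 = -56)
M(s, v) = 0
O(P, x) = x
G(a, z) = a*(a + z) (G(a, z) = (a + 0)*(z + a) = a*(a + z))
(O(0, -5)*(-6))*G(w, -5) = (-5*(-6))*(-5*(-5 - 5)) = 30*(-5*(-10)) = 30*50 = 1500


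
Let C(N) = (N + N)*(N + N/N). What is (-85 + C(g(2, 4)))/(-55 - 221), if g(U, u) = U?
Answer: 73/276 ≈ 0.26449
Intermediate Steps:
C(N) = 2*N*(1 + N) (C(N) = (2*N)*(N + 1) = (2*N)*(1 + N) = 2*N*(1 + N))
(-85 + C(g(2, 4)))/(-55 - 221) = (-85 + 2*2*(1 + 2))/(-55 - 221) = (-85 + 2*2*3)/(-276) = (-85 + 12)*(-1/276) = -73*(-1/276) = 73/276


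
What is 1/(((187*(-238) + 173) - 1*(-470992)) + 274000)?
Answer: 1/700659 ≈ 1.4272e-6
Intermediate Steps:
1/(((187*(-238) + 173) - 1*(-470992)) + 274000) = 1/(((-44506 + 173) + 470992) + 274000) = 1/((-44333 + 470992) + 274000) = 1/(426659 + 274000) = 1/700659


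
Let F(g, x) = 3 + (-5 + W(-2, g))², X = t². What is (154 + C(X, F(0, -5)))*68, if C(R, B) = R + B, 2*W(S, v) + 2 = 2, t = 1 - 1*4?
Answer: 12988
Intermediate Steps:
t = -3 (t = 1 - 4 = -3)
W(S, v) = 0 (W(S, v) = -1 + (½)*2 = -1 + 1 = 0)
X = 9 (X = (-3)² = 9)
F(g, x) = 28 (F(g, x) = 3 + (-5 + 0)² = 3 + (-5)² = 3 + 25 = 28)
C(R, B) = B + R
(154 + C(X, F(0, -5)))*68 = (154 + (28 + 9))*68 = (154 + 37)*68 = 191*68 = 12988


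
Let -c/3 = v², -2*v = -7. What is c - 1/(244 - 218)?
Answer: -1913/52 ≈ -36.788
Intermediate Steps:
v = 7/2 (v = -½*(-7) = 7/2 ≈ 3.5000)
c = -147/4 (c = -3*(7/2)² = -3*49/4 = -147/4 ≈ -36.750)
c - 1/(244 - 218) = -147/4 - 1/(244 - 218) = -147/4 - 1/26 = -1913/52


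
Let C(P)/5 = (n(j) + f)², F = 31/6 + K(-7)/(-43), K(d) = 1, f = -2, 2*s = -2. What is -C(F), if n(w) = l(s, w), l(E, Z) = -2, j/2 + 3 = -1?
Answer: -80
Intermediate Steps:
s = -1 (s = (½)*(-2) = -1)
j = -8 (j = -6 + 2*(-1) = -6 - 2 = -8)
n(w) = -2
F = 1327/258 (F = 31/6 + 1/(-43) = 31*(⅙) + 1*(-1/43) = 31/6 - 1/43 = 1327/258 ≈ 5.1434)
C(P) = 80 (C(P) = 5*(-2 - 2)² = 5*(-4)² = 5*16 = 80)
-C(F) = -1*80 = -80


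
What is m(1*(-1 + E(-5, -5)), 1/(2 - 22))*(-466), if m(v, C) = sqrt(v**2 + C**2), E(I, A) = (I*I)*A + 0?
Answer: -233*sqrt(6350401)/10 ≈ -58716.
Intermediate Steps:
E(I, A) = A*I**2 (E(I, A) = I**2*A + 0 = A*I**2 + 0 = A*I**2)
m(v, C) = sqrt(C**2 + v**2)
m(1*(-1 + E(-5, -5)), 1/(2 - 22))*(-466) = sqrt((1/(2 - 22))**2 + (1*(-1 - 5*(-5)**2))**2)*(-466) = sqrt((1/(-20))**2 + (1*(-1 - 5*25))**2)*(-466) = sqrt((-1/20)**2 + (1*(-1 - 125))**2)*(-466) = sqrt(1/400 + (1*(-126))**2)*(-466) = sqrt(1/400 + (-126)**2)*(-466) = sqrt(1/400 + 15876)*(-466) = sqrt(6350401/400)*(-466) = (sqrt(6350401)/20)*(-466) = -233*sqrt(6350401)/10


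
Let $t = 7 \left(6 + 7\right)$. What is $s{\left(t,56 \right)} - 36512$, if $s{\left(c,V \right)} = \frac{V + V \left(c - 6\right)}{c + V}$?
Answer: $- \frac{766064}{21} \approx -36479.0$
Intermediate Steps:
$t = 91$ ($t = 7 \cdot 13 = 91$)
$s{\left(c,V \right)} = \frac{V + V \left(-6 + c\right)}{V + c}$
$s{\left(t,56 \right)} - 36512 = \frac{56 \left(-5 + 91\right)}{56 + 91} - 36512 = 56 \cdot \frac{1}{147} \cdot 86 - 36512 = \frac{688}{21} - 36512 = - \frac{766064}{21}$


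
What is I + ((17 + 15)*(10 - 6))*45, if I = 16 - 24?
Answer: 5752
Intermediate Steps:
I = -8
I + ((17 + 15)*(10 - 6))*45 = -8 + ((17 + 15)*(10 - 6))*45 = -8 + (32*4)*45 = -8 + 128*45 = -8 + 5760 = 5752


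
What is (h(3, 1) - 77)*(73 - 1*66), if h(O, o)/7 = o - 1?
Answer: -539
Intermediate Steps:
h(O, o) = -7 + 7*o (h(O, o) = 7*(o - 1) = 7*(-1 + o) = -7 + 7*o)
(h(3, 1) - 77)*(73 - 1*66) = ((-7 + 7*1) - 77)*(73 - 1*66) = ((-7 + 7) - 77)*(73 - 66) = (0 - 77)*7 = -77*7 = -539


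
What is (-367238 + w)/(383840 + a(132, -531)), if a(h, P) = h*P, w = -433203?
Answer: -800441/313748 ≈ -2.5512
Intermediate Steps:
a(h, P) = P*h
(-367238 + w)/(383840 + a(132, -531)) = (-367238 - 433203)/(383840 - 531*132) = -800441/(383840 - 70092) = -800441/313748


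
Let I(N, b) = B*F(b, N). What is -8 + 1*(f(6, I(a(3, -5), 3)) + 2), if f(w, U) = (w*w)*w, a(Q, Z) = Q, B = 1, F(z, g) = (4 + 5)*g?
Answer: 210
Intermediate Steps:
F(z, g) = 9*g
I(N, b) = 9*N (I(N, b) = 1*(9*N) = 9*N)
f(w, U) = w³ (f(w, U) = w²*w = w³)
-8 + 1*(f(6, I(a(3, -5), 3)) + 2) = -8 + 1*(6³ + 2) = -8 + 1*(216 + 2) = -8 + 1*218 = -8 + 218 = 210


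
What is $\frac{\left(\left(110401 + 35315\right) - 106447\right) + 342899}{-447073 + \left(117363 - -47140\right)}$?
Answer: $- \frac{191084}{141285} \approx -1.3525$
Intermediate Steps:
$\frac{\left(\left(110401 + 35315\right) - 106447\right) + 342899}{-447073 + \left(117363 - -47140\right)} = \frac{\left(145716 - 106447\right) + 342899}{-447073 + \left(117363 + 47140\right)} = \frac{39269 + 342899}{-447073 + 164503} = \frac{382168}{-282570} = 382168 \left(- \frac{1}{282570}\right) = - \frac{191084}{141285}$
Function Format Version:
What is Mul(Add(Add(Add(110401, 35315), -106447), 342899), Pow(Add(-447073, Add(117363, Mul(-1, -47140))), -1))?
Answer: Rational(-191084, 141285) ≈ -1.3525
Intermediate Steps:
Mul(Add(Add(Add(110401, 35315), -106447), 342899), Pow(Add(-447073, Add(117363, Mul(-1, -47140))), -1)) = Mul(Add(Add(145716, -106447), 342899), Pow(Add(-447073, Add(117363, 47140)), -1)) = Mul(Add(39269, 342899), Pow(Add(-447073, 164503), -1)) = Mul(382168, Pow(-282570, -1)) = Mul(382168, Rational(-1, 282570)) = Rational(-191084, 141285)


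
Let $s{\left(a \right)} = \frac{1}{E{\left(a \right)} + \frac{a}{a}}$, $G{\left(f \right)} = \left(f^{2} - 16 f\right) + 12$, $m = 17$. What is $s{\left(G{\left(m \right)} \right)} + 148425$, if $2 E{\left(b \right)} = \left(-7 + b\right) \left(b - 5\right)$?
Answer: $\frac{39332626}{265} \approx 1.4843 \cdot 10^{5}$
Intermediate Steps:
$G{\left(f \right)} = 12 + f^{2} - 16 f$
$E{\left(b \right)} = \frac{\left(-7 + b\right) \left(-5 + b\right)}{2}$ ($E{\left(b \right)} = \frac{\left(-7 + b\right) \left(b - 5\right)}{2} = \frac{\left(-7 + b\right) \left(-5 + b\right)}{2}$)
$s{\left(a \right)} = \frac{1}{\frac{37}{2} + \frac{a^{2}}{2} - 6 a}$ ($s{\left(a \right)} = \frac{1}{\left(\frac{35}{2} + \frac{a^{2}}{2} - 6 a\right) + \frac{a}{a}} = \frac{1}{\left(\frac{35}{2} + \frac{a^{2}}{2} - 6 a\right) + 1} = \frac{1}{\frac{37}{2} + \frac{a^{2}}{2} - 6 a}$)
$s{\left(G{\left(m \right)} \right)} + 148425 = \frac{2}{37 + \left(12 + 17^{2} - 272\right)^{2} - 12 \left(12 + 17^{2} - 272\right)} + 148425 = \frac{2}{37 + \left(12 + 289 - 272\right)^{2} - 12 \left(12 + 289 - 272\right)} + 148425 = \frac{2}{37 + 29^{2} - 348} + 148425 = \frac{2}{37 + 841 - 348} + 148425 = \frac{2}{530} + 148425 = 2 \cdot \frac{1}{530} + 148425 = \frac{1}{265} + 148425 = \frac{39332626}{265}$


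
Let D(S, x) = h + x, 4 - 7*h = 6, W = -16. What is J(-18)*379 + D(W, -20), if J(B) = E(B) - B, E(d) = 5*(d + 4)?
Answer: -138098/7 ≈ -19728.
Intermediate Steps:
h = -2/7 (h = 4/7 - ⅐*6 = 4/7 - 6/7 = -2/7 ≈ -0.28571)
E(d) = 20 + 5*d (E(d) = 5*(4 + d) = 20 + 5*d)
D(S, x) = -2/7 + x
J(B) = 20 + 4*B (J(B) = (20 + 5*B) - B = 20 + 4*B)
J(-18)*379 + D(W, -20) = (20 + 4*(-18))*379 + (-2/7 - 20) = (20 - 72)*379 - 142/7 = -52*379 - 142/7 = -19708 - 142/7 = -138098/7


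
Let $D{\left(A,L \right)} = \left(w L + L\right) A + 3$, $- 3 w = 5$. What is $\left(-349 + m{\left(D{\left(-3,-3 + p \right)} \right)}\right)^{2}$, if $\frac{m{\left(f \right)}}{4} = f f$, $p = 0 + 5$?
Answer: $23409$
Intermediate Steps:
$w = - \frac{5}{3}$ ($w = \left(- \frac{1}{3}\right) 5 = - \frac{5}{3} \approx -1.6667$)
$p = 5$
$D{\left(A,L \right)} = 3 - \frac{2 A L}{3}$ ($D{\left(A,L \right)} = \left(- \frac{5 L}{3} + L\right) A + 3 = - \frac{2 L}{3} A + 3 = - \frac{2 A L}{3} + 3 = 3 - \frac{2 A L}{3}$)
$m{\left(f \right)} = 4 f^{2}$ ($m{\left(f \right)} = 4 f f = 4 f^{2}$)
$\left(-349 + m{\left(D{\left(-3,-3 + p \right)} \right)}\right)^{2} = \left(-349 + 4 \left(3 - - 2 \left(-3 + 5\right)\right)^{2}\right)^{2} = \left(-349 + 4 \left(3 - \left(-2\right) 2\right)^{2}\right)^{2} = \left(-349 + 4 \left(3 + 4\right)^{2}\right)^{2} = \left(-349 + 4 \cdot 7^{2}\right)^{2} = \left(-349 + 4 \cdot 49\right)^{2} = \left(-349 + 196\right)^{2} = \left(-153\right)^{2} = 23409$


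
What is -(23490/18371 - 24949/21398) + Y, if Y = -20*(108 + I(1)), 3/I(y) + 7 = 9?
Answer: -860939121961/393102658 ≈ -2190.1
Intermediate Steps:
I(y) = 3/2 (I(y) = 3/(-7 + 9) = 3/2)
Y = -2190 (Y = -20*(108 + 3/2) = -20*219/2 = -2190)
-(23490/18371 - 24949/21398) + Y = -(23490/18371 - 24949/21398) - 2190 = -1*44300941/393102658 - 2190 = -44300941/393102658 - 2190 = -860939121961/393102658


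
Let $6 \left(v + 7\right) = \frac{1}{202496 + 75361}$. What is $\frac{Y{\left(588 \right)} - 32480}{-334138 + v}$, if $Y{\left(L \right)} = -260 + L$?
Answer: $\frac{53601949584}{557067163589} \approx 0.096222$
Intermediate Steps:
$v = - \frac{11669993}{1667142}$ ($v = -7 + \frac{1}{6 \left(202496 + 75361\right)} = -7 + \frac{1}{6 \cdot 277857} = -7 + \frac{1}{6} \cdot \frac{1}{277857} = -7 + \frac{1}{1667142} = - \frac{11669993}{1667142} \approx -7.0$)
$\frac{Y{\left(588 \right)} - 32480}{-334138 + v} = \frac{\left(-260 + 588\right) - 32480}{-334138 - \frac{11669993}{1667142}} = \frac{328 - 32480}{- \frac{557067163589}{1667142}} = \left(-32152\right) \left(- \frac{1667142}{557067163589}\right) = \frac{53601949584}{557067163589}$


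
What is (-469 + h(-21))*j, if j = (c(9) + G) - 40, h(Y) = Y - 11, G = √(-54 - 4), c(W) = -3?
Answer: 21543 - 501*I*√58 ≈ 21543.0 - 3815.5*I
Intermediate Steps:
G = I*√58 (G = √(-58) = I*√58 ≈ 7.6158*I)
h(Y) = -11 + Y
j = -43 + I*√58 (j = (-3 + I*√58) - 40 = -43 + I*√58 ≈ -43.0 + 7.6158*I)
(-469 + h(-21))*j = (-469 + (-11 - 21))*(-43 + I*√58) = (-469 - 32)*(-43 + I*√58) = -501*(-43 + I*√58) = 21543 - 501*I*√58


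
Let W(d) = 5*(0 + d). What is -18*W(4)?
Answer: -360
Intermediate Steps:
W(d) = 5*d
-18*W(4) = -90*4 = -18*20 = -360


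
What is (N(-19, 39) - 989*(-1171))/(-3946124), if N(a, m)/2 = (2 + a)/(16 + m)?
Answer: -63696511/217036820 ≈ -0.29348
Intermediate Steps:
N(a, m) = 2*(2 + a)/(16 + m) (N(a, m) = 2*((2 + a)/(16 + m)) = 2*(2 + a)/(16 + m))
(N(-19, 39) - 989*(-1171))/(-3946124) = (2*(2 - 19)/(16 + 39) - 989*(-1171))/(-3946124) = (2*(-17)/55 + 1158119)*(-1/3946124) = (2*(1/55)*(-17) + 1158119)*(-1/3946124) = (-34/55 + 1158119)*(-1/3946124) = (63696511/55)*(-1/3946124) = -63696511/217036820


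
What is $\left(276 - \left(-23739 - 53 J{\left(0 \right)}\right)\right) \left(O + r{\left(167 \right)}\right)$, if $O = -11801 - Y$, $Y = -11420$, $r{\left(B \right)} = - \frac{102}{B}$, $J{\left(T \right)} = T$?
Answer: $- \frac{1530451935}{167} \approx -9.1644 \cdot 10^{6}$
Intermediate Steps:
$O = -381$ ($O = -11801 - -11420 = -11801 + 11420 = -381$)
$\left(276 - \left(-23739 - 53 J{\left(0 \right)}\right)\right) \left(O + r{\left(167 \right)}\right) = \left(276 + \left(23784 - \left(\left(-53\right) 0 + 45\right)\right)\right) \left(-381 - \frac{102}{167}\right) = \left(276 + \left(23784 - \left(0 + 45\right)\right)\right) \left(-381 - \frac{102}{167}\right) = \left(276 + \left(23784 - 45\right)\right) \left(-381 - \frac{102}{167}\right) = \left(276 + \left(23784 - 45\right)\right) \left(- \frac{63729}{167}\right) = \left(276 + 23739\right) \left(- \frac{63729}{167}\right) = 24015 \left(- \frac{63729}{167}\right) = - \frac{1530451935}{167}$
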